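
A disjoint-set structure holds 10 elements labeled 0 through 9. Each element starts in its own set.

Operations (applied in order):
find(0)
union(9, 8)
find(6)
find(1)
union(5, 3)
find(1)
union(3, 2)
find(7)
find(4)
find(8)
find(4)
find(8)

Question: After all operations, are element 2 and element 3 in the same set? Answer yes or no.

Step 1: find(0) -> no change; set of 0 is {0}
Step 2: union(9, 8) -> merged; set of 9 now {8, 9}
Step 3: find(6) -> no change; set of 6 is {6}
Step 4: find(1) -> no change; set of 1 is {1}
Step 5: union(5, 3) -> merged; set of 5 now {3, 5}
Step 6: find(1) -> no change; set of 1 is {1}
Step 7: union(3, 2) -> merged; set of 3 now {2, 3, 5}
Step 8: find(7) -> no change; set of 7 is {7}
Step 9: find(4) -> no change; set of 4 is {4}
Step 10: find(8) -> no change; set of 8 is {8, 9}
Step 11: find(4) -> no change; set of 4 is {4}
Step 12: find(8) -> no change; set of 8 is {8, 9}
Set of 2: {2, 3, 5}; 3 is a member.

Answer: yes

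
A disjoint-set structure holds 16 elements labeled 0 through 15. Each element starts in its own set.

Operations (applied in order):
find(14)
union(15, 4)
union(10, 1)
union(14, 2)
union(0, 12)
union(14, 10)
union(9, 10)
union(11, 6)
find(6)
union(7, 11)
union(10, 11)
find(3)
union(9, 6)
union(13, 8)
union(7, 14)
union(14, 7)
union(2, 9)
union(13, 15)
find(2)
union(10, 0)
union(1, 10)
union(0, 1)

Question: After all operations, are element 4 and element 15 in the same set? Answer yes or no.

Answer: yes

Derivation:
Step 1: find(14) -> no change; set of 14 is {14}
Step 2: union(15, 4) -> merged; set of 15 now {4, 15}
Step 3: union(10, 1) -> merged; set of 10 now {1, 10}
Step 4: union(14, 2) -> merged; set of 14 now {2, 14}
Step 5: union(0, 12) -> merged; set of 0 now {0, 12}
Step 6: union(14, 10) -> merged; set of 14 now {1, 2, 10, 14}
Step 7: union(9, 10) -> merged; set of 9 now {1, 2, 9, 10, 14}
Step 8: union(11, 6) -> merged; set of 11 now {6, 11}
Step 9: find(6) -> no change; set of 6 is {6, 11}
Step 10: union(7, 11) -> merged; set of 7 now {6, 7, 11}
Step 11: union(10, 11) -> merged; set of 10 now {1, 2, 6, 7, 9, 10, 11, 14}
Step 12: find(3) -> no change; set of 3 is {3}
Step 13: union(9, 6) -> already same set; set of 9 now {1, 2, 6, 7, 9, 10, 11, 14}
Step 14: union(13, 8) -> merged; set of 13 now {8, 13}
Step 15: union(7, 14) -> already same set; set of 7 now {1, 2, 6, 7, 9, 10, 11, 14}
Step 16: union(14, 7) -> already same set; set of 14 now {1, 2, 6, 7, 9, 10, 11, 14}
Step 17: union(2, 9) -> already same set; set of 2 now {1, 2, 6, 7, 9, 10, 11, 14}
Step 18: union(13, 15) -> merged; set of 13 now {4, 8, 13, 15}
Step 19: find(2) -> no change; set of 2 is {1, 2, 6, 7, 9, 10, 11, 14}
Step 20: union(10, 0) -> merged; set of 10 now {0, 1, 2, 6, 7, 9, 10, 11, 12, 14}
Step 21: union(1, 10) -> already same set; set of 1 now {0, 1, 2, 6, 7, 9, 10, 11, 12, 14}
Step 22: union(0, 1) -> already same set; set of 0 now {0, 1, 2, 6, 7, 9, 10, 11, 12, 14}
Set of 4: {4, 8, 13, 15}; 15 is a member.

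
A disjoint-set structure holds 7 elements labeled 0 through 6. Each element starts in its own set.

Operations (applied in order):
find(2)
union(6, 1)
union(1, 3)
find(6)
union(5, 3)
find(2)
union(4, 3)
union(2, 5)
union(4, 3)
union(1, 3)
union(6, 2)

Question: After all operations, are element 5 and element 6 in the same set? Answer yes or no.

Answer: yes

Derivation:
Step 1: find(2) -> no change; set of 2 is {2}
Step 2: union(6, 1) -> merged; set of 6 now {1, 6}
Step 3: union(1, 3) -> merged; set of 1 now {1, 3, 6}
Step 4: find(6) -> no change; set of 6 is {1, 3, 6}
Step 5: union(5, 3) -> merged; set of 5 now {1, 3, 5, 6}
Step 6: find(2) -> no change; set of 2 is {2}
Step 7: union(4, 3) -> merged; set of 4 now {1, 3, 4, 5, 6}
Step 8: union(2, 5) -> merged; set of 2 now {1, 2, 3, 4, 5, 6}
Step 9: union(4, 3) -> already same set; set of 4 now {1, 2, 3, 4, 5, 6}
Step 10: union(1, 3) -> already same set; set of 1 now {1, 2, 3, 4, 5, 6}
Step 11: union(6, 2) -> already same set; set of 6 now {1, 2, 3, 4, 5, 6}
Set of 5: {1, 2, 3, 4, 5, 6}; 6 is a member.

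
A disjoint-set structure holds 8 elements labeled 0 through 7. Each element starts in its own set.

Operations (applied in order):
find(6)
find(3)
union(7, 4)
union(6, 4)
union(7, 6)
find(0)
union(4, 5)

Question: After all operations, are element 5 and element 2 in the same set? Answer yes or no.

Answer: no

Derivation:
Step 1: find(6) -> no change; set of 6 is {6}
Step 2: find(3) -> no change; set of 3 is {3}
Step 3: union(7, 4) -> merged; set of 7 now {4, 7}
Step 4: union(6, 4) -> merged; set of 6 now {4, 6, 7}
Step 5: union(7, 6) -> already same set; set of 7 now {4, 6, 7}
Step 6: find(0) -> no change; set of 0 is {0}
Step 7: union(4, 5) -> merged; set of 4 now {4, 5, 6, 7}
Set of 5: {4, 5, 6, 7}; 2 is not a member.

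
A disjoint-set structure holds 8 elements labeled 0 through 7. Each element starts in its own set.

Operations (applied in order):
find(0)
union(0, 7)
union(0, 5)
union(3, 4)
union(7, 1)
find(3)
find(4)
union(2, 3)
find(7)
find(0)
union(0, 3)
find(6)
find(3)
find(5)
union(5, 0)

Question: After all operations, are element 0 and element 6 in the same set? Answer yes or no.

Answer: no

Derivation:
Step 1: find(0) -> no change; set of 0 is {0}
Step 2: union(0, 7) -> merged; set of 0 now {0, 7}
Step 3: union(0, 5) -> merged; set of 0 now {0, 5, 7}
Step 4: union(3, 4) -> merged; set of 3 now {3, 4}
Step 5: union(7, 1) -> merged; set of 7 now {0, 1, 5, 7}
Step 6: find(3) -> no change; set of 3 is {3, 4}
Step 7: find(4) -> no change; set of 4 is {3, 4}
Step 8: union(2, 3) -> merged; set of 2 now {2, 3, 4}
Step 9: find(7) -> no change; set of 7 is {0, 1, 5, 7}
Step 10: find(0) -> no change; set of 0 is {0, 1, 5, 7}
Step 11: union(0, 3) -> merged; set of 0 now {0, 1, 2, 3, 4, 5, 7}
Step 12: find(6) -> no change; set of 6 is {6}
Step 13: find(3) -> no change; set of 3 is {0, 1, 2, 3, 4, 5, 7}
Step 14: find(5) -> no change; set of 5 is {0, 1, 2, 3, 4, 5, 7}
Step 15: union(5, 0) -> already same set; set of 5 now {0, 1, 2, 3, 4, 5, 7}
Set of 0: {0, 1, 2, 3, 4, 5, 7}; 6 is not a member.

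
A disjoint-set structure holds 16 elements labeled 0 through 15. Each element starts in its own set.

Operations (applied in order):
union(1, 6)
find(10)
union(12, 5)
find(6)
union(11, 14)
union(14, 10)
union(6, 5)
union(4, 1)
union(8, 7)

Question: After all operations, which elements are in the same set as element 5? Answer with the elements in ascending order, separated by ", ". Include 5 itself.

Answer: 1, 4, 5, 6, 12

Derivation:
Step 1: union(1, 6) -> merged; set of 1 now {1, 6}
Step 2: find(10) -> no change; set of 10 is {10}
Step 3: union(12, 5) -> merged; set of 12 now {5, 12}
Step 4: find(6) -> no change; set of 6 is {1, 6}
Step 5: union(11, 14) -> merged; set of 11 now {11, 14}
Step 6: union(14, 10) -> merged; set of 14 now {10, 11, 14}
Step 7: union(6, 5) -> merged; set of 6 now {1, 5, 6, 12}
Step 8: union(4, 1) -> merged; set of 4 now {1, 4, 5, 6, 12}
Step 9: union(8, 7) -> merged; set of 8 now {7, 8}
Component of 5: {1, 4, 5, 6, 12}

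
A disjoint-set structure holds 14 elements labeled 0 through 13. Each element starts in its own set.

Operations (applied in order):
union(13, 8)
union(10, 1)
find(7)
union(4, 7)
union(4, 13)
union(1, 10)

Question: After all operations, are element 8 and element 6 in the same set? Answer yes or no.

Step 1: union(13, 8) -> merged; set of 13 now {8, 13}
Step 2: union(10, 1) -> merged; set of 10 now {1, 10}
Step 3: find(7) -> no change; set of 7 is {7}
Step 4: union(4, 7) -> merged; set of 4 now {4, 7}
Step 5: union(4, 13) -> merged; set of 4 now {4, 7, 8, 13}
Step 6: union(1, 10) -> already same set; set of 1 now {1, 10}
Set of 8: {4, 7, 8, 13}; 6 is not a member.

Answer: no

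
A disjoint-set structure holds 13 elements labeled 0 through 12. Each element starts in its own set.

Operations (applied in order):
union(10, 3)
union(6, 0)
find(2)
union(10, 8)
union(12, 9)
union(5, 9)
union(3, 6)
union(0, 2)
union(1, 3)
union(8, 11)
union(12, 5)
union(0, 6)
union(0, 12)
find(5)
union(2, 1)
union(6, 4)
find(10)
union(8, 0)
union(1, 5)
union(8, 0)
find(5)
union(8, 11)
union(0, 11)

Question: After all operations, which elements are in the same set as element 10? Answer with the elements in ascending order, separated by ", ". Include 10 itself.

Step 1: union(10, 3) -> merged; set of 10 now {3, 10}
Step 2: union(6, 0) -> merged; set of 6 now {0, 6}
Step 3: find(2) -> no change; set of 2 is {2}
Step 4: union(10, 8) -> merged; set of 10 now {3, 8, 10}
Step 5: union(12, 9) -> merged; set of 12 now {9, 12}
Step 6: union(5, 9) -> merged; set of 5 now {5, 9, 12}
Step 7: union(3, 6) -> merged; set of 3 now {0, 3, 6, 8, 10}
Step 8: union(0, 2) -> merged; set of 0 now {0, 2, 3, 6, 8, 10}
Step 9: union(1, 3) -> merged; set of 1 now {0, 1, 2, 3, 6, 8, 10}
Step 10: union(8, 11) -> merged; set of 8 now {0, 1, 2, 3, 6, 8, 10, 11}
Step 11: union(12, 5) -> already same set; set of 12 now {5, 9, 12}
Step 12: union(0, 6) -> already same set; set of 0 now {0, 1, 2, 3, 6, 8, 10, 11}
Step 13: union(0, 12) -> merged; set of 0 now {0, 1, 2, 3, 5, 6, 8, 9, 10, 11, 12}
Step 14: find(5) -> no change; set of 5 is {0, 1, 2, 3, 5, 6, 8, 9, 10, 11, 12}
Step 15: union(2, 1) -> already same set; set of 2 now {0, 1, 2, 3, 5, 6, 8, 9, 10, 11, 12}
Step 16: union(6, 4) -> merged; set of 6 now {0, 1, 2, 3, 4, 5, 6, 8, 9, 10, 11, 12}
Step 17: find(10) -> no change; set of 10 is {0, 1, 2, 3, 4, 5, 6, 8, 9, 10, 11, 12}
Step 18: union(8, 0) -> already same set; set of 8 now {0, 1, 2, 3, 4, 5, 6, 8, 9, 10, 11, 12}
Step 19: union(1, 5) -> already same set; set of 1 now {0, 1, 2, 3, 4, 5, 6, 8, 9, 10, 11, 12}
Step 20: union(8, 0) -> already same set; set of 8 now {0, 1, 2, 3, 4, 5, 6, 8, 9, 10, 11, 12}
Step 21: find(5) -> no change; set of 5 is {0, 1, 2, 3, 4, 5, 6, 8, 9, 10, 11, 12}
Step 22: union(8, 11) -> already same set; set of 8 now {0, 1, 2, 3, 4, 5, 6, 8, 9, 10, 11, 12}
Step 23: union(0, 11) -> already same set; set of 0 now {0, 1, 2, 3, 4, 5, 6, 8, 9, 10, 11, 12}
Component of 10: {0, 1, 2, 3, 4, 5, 6, 8, 9, 10, 11, 12}

Answer: 0, 1, 2, 3, 4, 5, 6, 8, 9, 10, 11, 12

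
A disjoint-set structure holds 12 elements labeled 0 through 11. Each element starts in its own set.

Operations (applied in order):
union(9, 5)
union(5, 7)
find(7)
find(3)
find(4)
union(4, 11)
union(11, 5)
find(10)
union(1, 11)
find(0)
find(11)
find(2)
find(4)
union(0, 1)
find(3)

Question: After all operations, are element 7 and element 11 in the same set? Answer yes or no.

Answer: yes

Derivation:
Step 1: union(9, 5) -> merged; set of 9 now {5, 9}
Step 2: union(5, 7) -> merged; set of 5 now {5, 7, 9}
Step 3: find(7) -> no change; set of 7 is {5, 7, 9}
Step 4: find(3) -> no change; set of 3 is {3}
Step 5: find(4) -> no change; set of 4 is {4}
Step 6: union(4, 11) -> merged; set of 4 now {4, 11}
Step 7: union(11, 5) -> merged; set of 11 now {4, 5, 7, 9, 11}
Step 8: find(10) -> no change; set of 10 is {10}
Step 9: union(1, 11) -> merged; set of 1 now {1, 4, 5, 7, 9, 11}
Step 10: find(0) -> no change; set of 0 is {0}
Step 11: find(11) -> no change; set of 11 is {1, 4, 5, 7, 9, 11}
Step 12: find(2) -> no change; set of 2 is {2}
Step 13: find(4) -> no change; set of 4 is {1, 4, 5, 7, 9, 11}
Step 14: union(0, 1) -> merged; set of 0 now {0, 1, 4, 5, 7, 9, 11}
Step 15: find(3) -> no change; set of 3 is {3}
Set of 7: {0, 1, 4, 5, 7, 9, 11}; 11 is a member.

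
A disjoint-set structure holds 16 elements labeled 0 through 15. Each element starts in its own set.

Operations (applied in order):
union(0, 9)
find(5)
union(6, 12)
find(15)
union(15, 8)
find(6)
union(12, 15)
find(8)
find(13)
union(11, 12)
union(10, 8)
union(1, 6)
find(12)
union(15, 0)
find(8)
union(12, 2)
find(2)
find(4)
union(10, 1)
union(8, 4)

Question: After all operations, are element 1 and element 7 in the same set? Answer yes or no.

Answer: no

Derivation:
Step 1: union(0, 9) -> merged; set of 0 now {0, 9}
Step 2: find(5) -> no change; set of 5 is {5}
Step 3: union(6, 12) -> merged; set of 6 now {6, 12}
Step 4: find(15) -> no change; set of 15 is {15}
Step 5: union(15, 8) -> merged; set of 15 now {8, 15}
Step 6: find(6) -> no change; set of 6 is {6, 12}
Step 7: union(12, 15) -> merged; set of 12 now {6, 8, 12, 15}
Step 8: find(8) -> no change; set of 8 is {6, 8, 12, 15}
Step 9: find(13) -> no change; set of 13 is {13}
Step 10: union(11, 12) -> merged; set of 11 now {6, 8, 11, 12, 15}
Step 11: union(10, 8) -> merged; set of 10 now {6, 8, 10, 11, 12, 15}
Step 12: union(1, 6) -> merged; set of 1 now {1, 6, 8, 10, 11, 12, 15}
Step 13: find(12) -> no change; set of 12 is {1, 6, 8, 10, 11, 12, 15}
Step 14: union(15, 0) -> merged; set of 15 now {0, 1, 6, 8, 9, 10, 11, 12, 15}
Step 15: find(8) -> no change; set of 8 is {0, 1, 6, 8, 9, 10, 11, 12, 15}
Step 16: union(12, 2) -> merged; set of 12 now {0, 1, 2, 6, 8, 9, 10, 11, 12, 15}
Step 17: find(2) -> no change; set of 2 is {0, 1, 2, 6, 8, 9, 10, 11, 12, 15}
Step 18: find(4) -> no change; set of 4 is {4}
Step 19: union(10, 1) -> already same set; set of 10 now {0, 1, 2, 6, 8, 9, 10, 11, 12, 15}
Step 20: union(8, 4) -> merged; set of 8 now {0, 1, 2, 4, 6, 8, 9, 10, 11, 12, 15}
Set of 1: {0, 1, 2, 4, 6, 8, 9, 10, 11, 12, 15}; 7 is not a member.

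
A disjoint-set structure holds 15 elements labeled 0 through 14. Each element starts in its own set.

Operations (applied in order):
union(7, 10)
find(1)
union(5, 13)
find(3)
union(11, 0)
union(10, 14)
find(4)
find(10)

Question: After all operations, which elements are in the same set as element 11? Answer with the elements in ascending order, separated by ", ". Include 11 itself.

Step 1: union(7, 10) -> merged; set of 7 now {7, 10}
Step 2: find(1) -> no change; set of 1 is {1}
Step 3: union(5, 13) -> merged; set of 5 now {5, 13}
Step 4: find(3) -> no change; set of 3 is {3}
Step 5: union(11, 0) -> merged; set of 11 now {0, 11}
Step 6: union(10, 14) -> merged; set of 10 now {7, 10, 14}
Step 7: find(4) -> no change; set of 4 is {4}
Step 8: find(10) -> no change; set of 10 is {7, 10, 14}
Component of 11: {0, 11}

Answer: 0, 11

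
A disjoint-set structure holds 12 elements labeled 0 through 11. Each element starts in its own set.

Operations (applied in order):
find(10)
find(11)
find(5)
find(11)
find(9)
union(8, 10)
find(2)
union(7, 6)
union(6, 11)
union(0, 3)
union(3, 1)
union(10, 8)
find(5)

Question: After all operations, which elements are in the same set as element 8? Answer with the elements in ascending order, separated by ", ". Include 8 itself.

Answer: 8, 10

Derivation:
Step 1: find(10) -> no change; set of 10 is {10}
Step 2: find(11) -> no change; set of 11 is {11}
Step 3: find(5) -> no change; set of 5 is {5}
Step 4: find(11) -> no change; set of 11 is {11}
Step 5: find(9) -> no change; set of 9 is {9}
Step 6: union(8, 10) -> merged; set of 8 now {8, 10}
Step 7: find(2) -> no change; set of 2 is {2}
Step 8: union(7, 6) -> merged; set of 7 now {6, 7}
Step 9: union(6, 11) -> merged; set of 6 now {6, 7, 11}
Step 10: union(0, 3) -> merged; set of 0 now {0, 3}
Step 11: union(3, 1) -> merged; set of 3 now {0, 1, 3}
Step 12: union(10, 8) -> already same set; set of 10 now {8, 10}
Step 13: find(5) -> no change; set of 5 is {5}
Component of 8: {8, 10}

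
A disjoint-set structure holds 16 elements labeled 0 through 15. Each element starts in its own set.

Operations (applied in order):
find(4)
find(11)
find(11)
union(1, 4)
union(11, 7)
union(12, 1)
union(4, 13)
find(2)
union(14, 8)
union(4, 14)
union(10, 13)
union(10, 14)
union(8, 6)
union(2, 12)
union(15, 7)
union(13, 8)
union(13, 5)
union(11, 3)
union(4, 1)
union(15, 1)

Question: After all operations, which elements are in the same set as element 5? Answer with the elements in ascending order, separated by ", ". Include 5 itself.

Step 1: find(4) -> no change; set of 4 is {4}
Step 2: find(11) -> no change; set of 11 is {11}
Step 3: find(11) -> no change; set of 11 is {11}
Step 4: union(1, 4) -> merged; set of 1 now {1, 4}
Step 5: union(11, 7) -> merged; set of 11 now {7, 11}
Step 6: union(12, 1) -> merged; set of 12 now {1, 4, 12}
Step 7: union(4, 13) -> merged; set of 4 now {1, 4, 12, 13}
Step 8: find(2) -> no change; set of 2 is {2}
Step 9: union(14, 8) -> merged; set of 14 now {8, 14}
Step 10: union(4, 14) -> merged; set of 4 now {1, 4, 8, 12, 13, 14}
Step 11: union(10, 13) -> merged; set of 10 now {1, 4, 8, 10, 12, 13, 14}
Step 12: union(10, 14) -> already same set; set of 10 now {1, 4, 8, 10, 12, 13, 14}
Step 13: union(8, 6) -> merged; set of 8 now {1, 4, 6, 8, 10, 12, 13, 14}
Step 14: union(2, 12) -> merged; set of 2 now {1, 2, 4, 6, 8, 10, 12, 13, 14}
Step 15: union(15, 7) -> merged; set of 15 now {7, 11, 15}
Step 16: union(13, 8) -> already same set; set of 13 now {1, 2, 4, 6, 8, 10, 12, 13, 14}
Step 17: union(13, 5) -> merged; set of 13 now {1, 2, 4, 5, 6, 8, 10, 12, 13, 14}
Step 18: union(11, 3) -> merged; set of 11 now {3, 7, 11, 15}
Step 19: union(4, 1) -> already same set; set of 4 now {1, 2, 4, 5, 6, 8, 10, 12, 13, 14}
Step 20: union(15, 1) -> merged; set of 15 now {1, 2, 3, 4, 5, 6, 7, 8, 10, 11, 12, 13, 14, 15}
Component of 5: {1, 2, 3, 4, 5, 6, 7, 8, 10, 11, 12, 13, 14, 15}

Answer: 1, 2, 3, 4, 5, 6, 7, 8, 10, 11, 12, 13, 14, 15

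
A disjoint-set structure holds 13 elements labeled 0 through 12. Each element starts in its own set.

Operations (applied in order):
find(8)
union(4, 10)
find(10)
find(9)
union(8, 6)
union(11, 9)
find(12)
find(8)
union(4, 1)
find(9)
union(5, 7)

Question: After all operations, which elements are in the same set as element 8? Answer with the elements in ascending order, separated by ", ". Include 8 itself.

Answer: 6, 8

Derivation:
Step 1: find(8) -> no change; set of 8 is {8}
Step 2: union(4, 10) -> merged; set of 4 now {4, 10}
Step 3: find(10) -> no change; set of 10 is {4, 10}
Step 4: find(9) -> no change; set of 9 is {9}
Step 5: union(8, 6) -> merged; set of 8 now {6, 8}
Step 6: union(11, 9) -> merged; set of 11 now {9, 11}
Step 7: find(12) -> no change; set of 12 is {12}
Step 8: find(8) -> no change; set of 8 is {6, 8}
Step 9: union(4, 1) -> merged; set of 4 now {1, 4, 10}
Step 10: find(9) -> no change; set of 9 is {9, 11}
Step 11: union(5, 7) -> merged; set of 5 now {5, 7}
Component of 8: {6, 8}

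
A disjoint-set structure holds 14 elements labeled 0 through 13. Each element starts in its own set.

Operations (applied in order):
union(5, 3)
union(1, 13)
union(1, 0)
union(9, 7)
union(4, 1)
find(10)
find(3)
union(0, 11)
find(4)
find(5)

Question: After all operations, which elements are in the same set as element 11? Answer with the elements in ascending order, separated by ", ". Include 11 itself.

Answer: 0, 1, 4, 11, 13

Derivation:
Step 1: union(5, 3) -> merged; set of 5 now {3, 5}
Step 2: union(1, 13) -> merged; set of 1 now {1, 13}
Step 3: union(1, 0) -> merged; set of 1 now {0, 1, 13}
Step 4: union(9, 7) -> merged; set of 9 now {7, 9}
Step 5: union(4, 1) -> merged; set of 4 now {0, 1, 4, 13}
Step 6: find(10) -> no change; set of 10 is {10}
Step 7: find(3) -> no change; set of 3 is {3, 5}
Step 8: union(0, 11) -> merged; set of 0 now {0, 1, 4, 11, 13}
Step 9: find(4) -> no change; set of 4 is {0, 1, 4, 11, 13}
Step 10: find(5) -> no change; set of 5 is {3, 5}
Component of 11: {0, 1, 4, 11, 13}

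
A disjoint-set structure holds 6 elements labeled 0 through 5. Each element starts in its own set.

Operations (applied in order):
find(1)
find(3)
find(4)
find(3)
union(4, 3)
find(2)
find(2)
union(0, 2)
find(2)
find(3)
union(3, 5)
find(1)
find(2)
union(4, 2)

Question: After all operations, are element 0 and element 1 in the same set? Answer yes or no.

Step 1: find(1) -> no change; set of 1 is {1}
Step 2: find(3) -> no change; set of 3 is {3}
Step 3: find(4) -> no change; set of 4 is {4}
Step 4: find(3) -> no change; set of 3 is {3}
Step 5: union(4, 3) -> merged; set of 4 now {3, 4}
Step 6: find(2) -> no change; set of 2 is {2}
Step 7: find(2) -> no change; set of 2 is {2}
Step 8: union(0, 2) -> merged; set of 0 now {0, 2}
Step 9: find(2) -> no change; set of 2 is {0, 2}
Step 10: find(3) -> no change; set of 3 is {3, 4}
Step 11: union(3, 5) -> merged; set of 3 now {3, 4, 5}
Step 12: find(1) -> no change; set of 1 is {1}
Step 13: find(2) -> no change; set of 2 is {0, 2}
Step 14: union(4, 2) -> merged; set of 4 now {0, 2, 3, 4, 5}
Set of 0: {0, 2, 3, 4, 5}; 1 is not a member.

Answer: no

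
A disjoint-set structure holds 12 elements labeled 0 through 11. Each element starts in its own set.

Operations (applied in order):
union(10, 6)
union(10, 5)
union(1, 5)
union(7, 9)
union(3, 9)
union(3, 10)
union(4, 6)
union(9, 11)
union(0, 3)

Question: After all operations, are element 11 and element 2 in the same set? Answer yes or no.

Step 1: union(10, 6) -> merged; set of 10 now {6, 10}
Step 2: union(10, 5) -> merged; set of 10 now {5, 6, 10}
Step 3: union(1, 5) -> merged; set of 1 now {1, 5, 6, 10}
Step 4: union(7, 9) -> merged; set of 7 now {7, 9}
Step 5: union(3, 9) -> merged; set of 3 now {3, 7, 9}
Step 6: union(3, 10) -> merged; set of 3 now {1, 3, 5, 6, 7, 9, 10}
Step 7: union(4, 6) -> merged; set of 4 now {1, 3, 4, 5, 6, 7, 9, 10}
Step 8: union(9, 11) -> merged; set of 9 now {1, 3, 4, 5, 6, 7, 9, 10, 11}
Step 9: union(0, 3) -> merged; set of 0 now {0, 1, 3, 4, 5, 6, 7, 9, 10, 11}
Set of 11: {0, 1, 3, 4, 5, 6, 7, 9, 10, 11}; 2 is not a member.

Answer: no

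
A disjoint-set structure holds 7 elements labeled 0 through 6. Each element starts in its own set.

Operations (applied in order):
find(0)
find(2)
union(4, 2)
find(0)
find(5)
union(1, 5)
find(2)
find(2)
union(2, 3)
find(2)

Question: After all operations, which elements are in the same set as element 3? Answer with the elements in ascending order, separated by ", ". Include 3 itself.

Step 1: find(0) -> no change; set of 0 is {0}
Step 2: find(2) -> no change; set of 2 is {2}
Step 3: union(4, 2) -> merged; set of 4 now {2, 4}
Step 4: find(0) -> no change; set of 0 is {0}
Step 5: find(5) -> no change; set of 5 is {5}
Step 6: union(1, 5) -> merged; set of 1 now {1, 5}
Step 7: find(2) -> no change; set of 2 is {2, 4}
Step 8: find(2) -> no change; set of 2 is {2, 4}
Step 9: union(2, 3) -> merged; set of 2 now {2, 3, 4}
Step 10: find(2) -> no change; set of 2 is {2, 3, 4}
Component of 3: {2, 3, 4}

Answer: 2, 3, 4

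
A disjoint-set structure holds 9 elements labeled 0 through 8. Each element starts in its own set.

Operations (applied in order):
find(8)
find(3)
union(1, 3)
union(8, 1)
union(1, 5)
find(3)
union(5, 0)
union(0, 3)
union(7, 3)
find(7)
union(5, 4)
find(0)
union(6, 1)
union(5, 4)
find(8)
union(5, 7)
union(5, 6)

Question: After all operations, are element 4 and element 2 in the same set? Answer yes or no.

Step 1: find(8) -> no change; set of 8 is {8}
Step 2: find(3) -> no change; set of 3 is {3}
Step 3: union(1, 3) -> merged; set of 1 now {1, 3}
Step 4: union(8, 1) -> merged; set of 8 now {1, 3, 8}
Step 5: union(1, 5) -> merged; set of 1 now {1, 3, 5, 8}
Step 6: find(3) -> no change; set of 3 is {1, 3, 5, 8}
Step 7: union(5, 0) -> merged; set of 5 now {0, 1, 3, 5, 8}
Step 8: union(0, 3) -> already same set; set of 0 now {0, 1, 3, 5, 8}
Step 9: union(7, 3) -> merged; set of 7 now {0, 1, 3, 5, 7, 8}
Step 10: find(7) -> no change; set of 7 is {0, 1, 3, 5, 7, 8}
Step 11: union(5, 4) -> merged; set of 5 now {0, 1, 3, 4, 5, 7, 8}
Step 12: find(0) -> no change; set of 0 is {0, 1, 3, 4, 5, 7, 8}
Step 13: union(6, 1) -> merged; set of 6 now {0, 1, 3, 4, 5, 6, 7, 8}
Step 14: union(5, 4) -> already same set; set of 5 now {0, 1, 3, 4, 5, 6, 7, 8}
Step 15: find(8) -> no change; set of 8 is {0, 1, 3, 4, 5, 6, 7, 8}
Step 16: union(5, 7) -> already same set; set of 5 now {0, 1, 3, 4, 5, 6, 7, 8}
Step 17: union(5, 6) -> already same set; set of 5 now {0, 1, 3, 4, 5, 6, 7, 8}
Set of 4: {0, 1, 3, 4, 5, 6, 7, 8}; 2 is not a member.

Answer: no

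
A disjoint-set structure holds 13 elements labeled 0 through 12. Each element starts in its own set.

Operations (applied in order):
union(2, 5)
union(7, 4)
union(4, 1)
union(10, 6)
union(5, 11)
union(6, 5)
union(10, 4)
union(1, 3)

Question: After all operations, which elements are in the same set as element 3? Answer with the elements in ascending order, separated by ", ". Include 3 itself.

Answer: 1, 2, 3, 4, 5, 6, 7, 10, 11

Derivation:
Step 1: union(2, 5) -> merged; set of 2 now {2, 5}
Step 2: union(7, 4) -> merged; set of 7 now {4, 7}
Step 3: union(4, 1) -> merged; set of 4 now {1, 4, 7}
Step 4: union(10, 6) -> merged; set of 10 now {6, 10}
Step 5: union(5, 11) -> merged; set of 5 now {2, 5, 11}
Step 6: union(6, 5) -> merged; set of 6 now {2, 5, 6, 10, 11}
Step 7: union(10, 4) -> merged; set of 10 now {1, 2, 4, 5, 6, 7, 10, 11}
Step 8: union(1, 3) -> merged; set of 1 now {1, 2, 3, 4, 5, 6, 7, 10, 11}
Component of 3: {1, 2, 3, 4, 5, 6, 7, 10, 11}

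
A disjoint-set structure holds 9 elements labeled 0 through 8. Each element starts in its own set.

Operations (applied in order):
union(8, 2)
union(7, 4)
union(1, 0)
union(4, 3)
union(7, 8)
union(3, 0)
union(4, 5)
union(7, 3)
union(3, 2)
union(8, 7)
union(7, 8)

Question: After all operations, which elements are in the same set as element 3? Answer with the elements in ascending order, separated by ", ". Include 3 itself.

Step 1: union(8, 2) -> merged; set of 8 now {2, 8}
Step 2: union(7, 4) -> merged; set of 7 now {4, 7}
Step 3: union(1, 0) -> merged; set of 1 now {0, 1}
Step 4: union(4, 3) -> merged; set of 4 now {3, 4, 7}
Step 5: union(7, 8) -> merged; set of 7 now {2, 3, 4, 7, 8}
Step 6: union(3, 0) -> merged; set of 3 now {0, 1, 2, 3, 4, 7, 8}
Step 7: union(4, 5) -> merged; set of 4 now {0, 1, 2, 3, 4, 5, 7, 8}
Step 8: union(7, 3) -> already same set; set of 7 now {0, 1, 2, 3, 4, 5, 7, 8}
Step 9: union(3, 2) -> already same set; set of 3 now {0, 1, 2, 3, 4, 5, 7, 8}
Step 10: union(8, 7) -> already same set; set of 8 now {0, 1, 2, 3, 4, 5, 7, 8}
Step 11: union(7, 8) -> already same set; set of 7 now {0, 1, 2, 3, 4, 5, 7, 8}
Component of 3: {0, 1, 2, 3, 4, 5, 7, 8}

Answer: 0, 1, 2, 3, 4, 5, 7, 8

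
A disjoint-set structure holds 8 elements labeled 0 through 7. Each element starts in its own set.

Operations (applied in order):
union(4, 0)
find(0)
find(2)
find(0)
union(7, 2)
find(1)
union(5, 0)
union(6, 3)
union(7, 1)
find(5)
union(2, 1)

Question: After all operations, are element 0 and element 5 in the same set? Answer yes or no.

Answer: yes

Derivation:
Step 1: union(4, 0) -> merged; set of 4 now {0, 4}
Step 2: find(0) -> no change; set of 0 is {0, 4}
Step 3: find(2) -> no change; set of 2 is {2}
Step 4: find(0) -> no change; set of 0 is {0, 4}
Step 5: union(7, 2) -> merged; set of 7 now {2, 7}
Step 6: find(1) -> no change; set of 1 is {1}
Step 7: union(5, 0) -> merged; set of 5 now {0, 4, 5}
Step 8: union(6, 3) -> merged; set of 6 now {3, 6}
Step 9: union(7, 1) -> merged; set of 7 now {1, 2, 7}
Step 10: find(5) -> no change; set of 5 is {0, 4, 5}
Step 11: union(2, 1) -> already same set; set of 2 now {1, 2, 7}
Set of 0: {0, 4, 5}; 5 is a member.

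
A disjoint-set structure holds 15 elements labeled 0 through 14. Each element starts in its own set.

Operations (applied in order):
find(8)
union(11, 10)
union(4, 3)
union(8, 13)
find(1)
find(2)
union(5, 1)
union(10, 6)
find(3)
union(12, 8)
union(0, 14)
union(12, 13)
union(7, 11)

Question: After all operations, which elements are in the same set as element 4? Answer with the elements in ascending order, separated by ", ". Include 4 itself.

Step 1: find(8) -> no change; set of 8 is {8}
Step 2: union(11, 10) -> merged; set of 11 now {10, 11}
Step 3: union(4, 3) -> merged; set of 4 now {3, 4}
Step 4: union(8, 13) -> merged; set of 8 now {8, 13}
Step 5: find(1) -> no change; set of 1 is {1}
Step 6: find(2) -> no change; set of 2 is {2}
Step 7: union(5, 1) -> merged; set of 5 now {1, 5}
Step 8: union(10, 6) -> merged; set of 10 now {6, 10, 11}
Step 9: find(3) -> no change; set of 3 is {3, 4}
Step 10: union(12, 8) -> merged; set of 12 now {8, 12, 13}
Step 11: union(0, 14) -> merged; set of 0 now {0, 14}
Step 12: union(12, 13) -> already same set; set of 12 now {8, 12, 13}
Step 13: union(7, 11) -> merged; set of 7 now {6, 7, 10, 11}
Component of 4: {3, 4}

Answer: 3, 4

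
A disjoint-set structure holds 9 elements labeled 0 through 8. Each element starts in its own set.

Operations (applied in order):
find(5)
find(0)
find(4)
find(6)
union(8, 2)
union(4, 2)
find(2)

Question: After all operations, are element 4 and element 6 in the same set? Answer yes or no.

Step 1: find(5) -> no change; set of 5 is {5}
Step 2: find(0) -> no change; set of 0 is {0}
Step 3: find(4) -> no change; set of 4 is {4}
Step 4: find(6) -> no change; set of 6 is {6}
Step 5: union(8, 2) -> merged; set of 8 now {2, 8}
Step 6: union(4, 2) -> merged; set of 4 now {2, 4, 8}
Step 7: find(2) -> no change; set of 2 is {2, 4, 8}
Set of 4: {2, 4, 8}; 6 is not a member.

Answer: no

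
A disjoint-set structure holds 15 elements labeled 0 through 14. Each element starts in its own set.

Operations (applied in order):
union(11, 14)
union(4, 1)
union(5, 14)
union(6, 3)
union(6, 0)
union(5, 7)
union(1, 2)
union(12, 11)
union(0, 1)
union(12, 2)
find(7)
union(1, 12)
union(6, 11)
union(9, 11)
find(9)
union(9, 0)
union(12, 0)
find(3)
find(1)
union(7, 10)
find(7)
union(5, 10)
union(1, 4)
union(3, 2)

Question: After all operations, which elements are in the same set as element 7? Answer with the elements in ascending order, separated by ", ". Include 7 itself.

Answer: 0, 1, 2, 3, 4, 5, 6, 7, 9, 10, 11, 12, 14

Derivation:
Step 1: union(11, 14) -> merged; set of 11 now {11, 14}
Step 2: union(4, 1) -> merged; set of 4 now {1, 4}
Step 3: union(5, 14) -> merged; set of 5 now {5, 11, 14}
Step 4: union(6, 3) -> merged; set of 6 now {3, 6}
Step 5: union(6, 0) -> merged; set of 6 now {0, 3, 6}
Step 6: union(5, 7) -> merged; set of 5 now {5, 7, 11, 14}
Step 7: union(1, 2) -> merged; set of 1 now {1, 2, 4}
Step 8: union(12, 11) -> merged; set of 12 now {5, 7, 11, 12, 14}
Step 9: union(0, 1) -> merged; set of 0 now {0, 1, 2, 3, 4, 6}
Step 10: union(12, 2) -> merged; set of 12 now {0, 1, 2, 3, 4, 5, 6, 7, 11, 12, 14}
Step 11: find(7) -> no change; set of 7 is {0, 1, 2, 3, 4, 5, 6, 7, 11, 12, 14}
Step 12: union(1, 12) -> already same set; set of 1 now {0, 1, 2, 3, 4, 5, 6, 7, 11, 12, 14}
Step 13: union(6, 11) -> already same set; set of 6 now {0, 1, 2, 3, 4, 5, 6, 7, 11, 12, 14}
Step 14: union(9, 11) -> merged; set of 9 now {0, 1, 2, 3, 4, 5, 6, 7, 9, 11, 12, 14}
Step 15: find(9) -> no change; set of 9 is {0, 1, 2, 3, 4, 5, 6, 7, 9, 11, 12, 14}
Step 16: union(9, 0) -> already same set; set of 9 now {0, 1, 2, 3, 4, 5, 6, 7, 9, 11, 12, 14}
Step 17: union(12, 0) -> already same set; set of 12 now {0, 1, 2, 3, 4, 5, 6, 7, 9, 11, 12, 14}
Step 18: find(3) -> no change; set of 3 is {0, 1, 2, 3, 4, 5, 6, 7, 9, 11, 12, 14}
Step 19: find(1) -> no change; set of 1 is {0, 1, 2, 3, 4, 5, 6, 7, 9, 11, 12, 14}
Step 20: union(7, 10) -> merged; set of 7 now {0, 1, 2, 3, 4, 5, 6, 7, 9, 10, 11, 12, 14}
Step 21: find(7) -> no change; set of 7 is {0, 1, 2, 3, 4, 5, 6, 7, 9, 10, 11, 12, 14}
Step 22: union(5, 10) -> already same set; set of 5 now {0, 1, 2, 3, 4, 5, 6, 7, 9, 10, 11, 12, 14}
Step 23: union(1, 4) -> already same set; set of 1 now {0, 1, 2, 3, 4, 5, 6, 7, 9, 10, 11, 12, 14}
Step 24: union(3, 2) -> already same set; set of 3 now {0, 1, 2, 3, 4, 5, 6, 7, 9, 10, 11, 12, 14}
Component of 7: {0, 1, 2, 3, 4, 5, 6, 7, 9, 10, 11, 12, 14}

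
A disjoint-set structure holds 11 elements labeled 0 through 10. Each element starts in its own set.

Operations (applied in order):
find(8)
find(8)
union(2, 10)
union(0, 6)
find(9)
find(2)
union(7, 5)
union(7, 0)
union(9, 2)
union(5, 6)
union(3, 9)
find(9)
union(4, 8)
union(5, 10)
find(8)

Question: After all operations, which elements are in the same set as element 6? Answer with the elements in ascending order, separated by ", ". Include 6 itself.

Step 1: find(8) -> no change; set of 8 is {8}
Step 2: find(8) -> no change; set of 8 is {8}
Step 3: union(2, 10) -> merged; set of 2 now {2, 10}
Step 4: union(0, 6) -> merged; set of 0 now {0, 6}
Step 5: find(9) -> no change; set of 9 is {9}
Step 6: find(2) -> no change; set of 2 is {2, 10}
Step 7: union(7, 5) -> merged; set of 7 now {5, 7}
Step 8: union(7, 0) -> merged; set of 7 now {0, 5, 6, 7}
Step 9: union(9, 2) -> merged; set of 9 now {2, 9, 10}
Step 10: union(5, 6) -> already same set; set of 5 now {0, 5, 6, 7}
Step 11: union(3, 9) -> merged; set of 3 now {2, 3, 9, 10}
Step 12: find(9) -> no change; set of 9 is {2, 3, 9, 10}
Step 13: union(4, 8) -> merged; set of 4 now {4, 8}
Step 14: union(5, 10) -> merged; set of 5 now {0, 2, 3, 5, 6, 7, 9, 10}
Step 15: find(8) -> no change; set of 8 is {4, 8}
Component of 6: {0, 2, 3, 5, 6, 7, 9, 10}

Answer: 0, 2, 3, 5, 6, 7, 9, 10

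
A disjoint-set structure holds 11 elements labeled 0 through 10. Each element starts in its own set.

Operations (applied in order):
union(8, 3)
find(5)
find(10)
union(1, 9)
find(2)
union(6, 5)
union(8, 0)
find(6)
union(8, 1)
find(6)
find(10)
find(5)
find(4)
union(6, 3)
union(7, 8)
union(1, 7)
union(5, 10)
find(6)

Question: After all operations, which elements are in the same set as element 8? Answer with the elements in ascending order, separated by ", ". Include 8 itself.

Step 1: union(8, 3) -> merged; set of 8 now {3, 8}
Step 2: find(5) -> no change; set of 5 is {5}
Step 3: find(10) -> no change; set of 10 is {10}
Step 4: union(1, 9) -> merged; set of 1 now {1, 9}
Step 5: find(2) -> no change; set of 2 is {2}
Step 6: union(6, 5) -> merged; set of 6 now {5, 6}
Step 7: union(8, 0) -> merged; set of 8 now {0, 3, 8}
Step 8: find(6) -> no change; set of 6 is {5, 6}
Step 9: union(8, 1) -> merged; set of 8 now {0, 1, 3, 8, 9}
Step 10: find(6) -> no change; set of 6 is {5, 6}
Step 11: find(10) -> no change; set of 10 is {10}
Step 12: find(5) -> no change; set of 5 is {5, 6}
Step 13: find(4) -> no change; set of 4 is {4}
Step 14: union(6, 3) -> merged; set of 6 now {0, 1, 3, 5, 6, 8, 9}
Step 15: union(7, 8) -> merged; set of 7 now {0, 1, 3, 5, 6, 7, 8, 9}
Step 16: union(1, 7) -> already same set; set of 1 now {0, 1, 3, 5, 6, 7, 8, 9}
Step 17: union(5, 10) -> merged; set of 5 now {0, 1, 3, 5, 6, 7, 8, 9, 10}
Step 18: find(6) -> no change; set of 6 is {0, 1, 3, 5, 6, 7, 8, 9, 10}
Component of 8: {0, 1, 3, 5, 6, 7, 8, 9, 10}

Answer: 0, 1, 3, 5, 6, 7, 8, 9, 10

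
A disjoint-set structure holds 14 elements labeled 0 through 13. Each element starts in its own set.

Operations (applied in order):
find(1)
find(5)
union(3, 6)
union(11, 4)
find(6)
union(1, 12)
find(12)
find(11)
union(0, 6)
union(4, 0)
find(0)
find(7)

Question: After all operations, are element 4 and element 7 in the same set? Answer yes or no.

Step 1: find(1) -> no change; set of 1 is {1}
Step 2: find(5) -> no change; set of 5 is {5}
Step 3: union(3, 6) -> merged; set of 3 now {3, 6}
Step 4: union(11, 4) -> merged; set of 11 now {4, 11}
Step 5: find(6) -> no change; set of 6 is {3, 6}
Step 6: union(1, 12) -> merged; set of 1 now {1, 12}
Step 7: find(12) -> no change; set of 12 is {1, 12}
Step 8: find(11) -> no change; set of 11 is {4, 11}
Step 9: union(0, 6) -> merged; set of 0 now {0, 3, 6}
Step 10: union(4, 0) -> merged; set of 4 now {0, 3, 4, 6, 11}
Step 11: find(0) -> no change; set of 0 is {0, 3, 4, 6, 11}
Step 12: find(7) -> no change; set of 7 is {7}
Set of 4: {0, 3, 4, 6, 11}; 7 is not a member.

Answer: no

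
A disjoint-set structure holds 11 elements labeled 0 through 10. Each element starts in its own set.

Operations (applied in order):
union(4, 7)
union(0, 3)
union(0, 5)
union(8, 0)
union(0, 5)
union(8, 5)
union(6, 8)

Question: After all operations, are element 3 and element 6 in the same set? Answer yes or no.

Step 1: union(4, 7) -> merged; set of 4 now {4, 7}
Step 2: union(0, 3) -> merged; set of 0 now {0, 3}
Step 3: union(0, 5) -> merged; set of 0 now {0, 3, 5}
Step 4: union(8, 0) -> merged; set of 8 now {0, 3, 5, 8}
Step 5: union(0, 5) -> already same set; set of 0 now {0, 3, 5, 8}
Step 6: union(8, 5) -> already same set; set of 8 now {0, 3, 5, 8}
Step 7: union(6, 8) -> merged; set of 6 now {0, 3, 5, 6, 8}
Set of 3: {0, 3, 5, 6, 8}; 6 is a member.

Answer: yes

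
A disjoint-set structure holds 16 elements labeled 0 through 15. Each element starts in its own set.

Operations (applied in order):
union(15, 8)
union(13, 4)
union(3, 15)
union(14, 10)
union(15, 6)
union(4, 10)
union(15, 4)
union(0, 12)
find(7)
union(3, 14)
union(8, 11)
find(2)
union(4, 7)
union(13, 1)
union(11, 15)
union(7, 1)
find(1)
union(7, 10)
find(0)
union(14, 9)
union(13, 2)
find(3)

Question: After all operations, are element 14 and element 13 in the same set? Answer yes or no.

Answer: yes

Derivation:
Step 1: union(15, 8) -> merged; set of 15 now {8, 15}
Step 2: union(13, 4) -> merged; set of 13 now {4, 13}
Step 3: union(3, 15) -> merged; set of 3 now {3, 8, 15}
Step 4: union(14, 10) -> merged; set of 14 now {10, 14}
Step 5: union(15, 6) -> merged; set of 15 now {3, 6, 8, 15}
Step 6: union(4, 10) -> merged; set of 4 now {4, 10, 13, 14}
Step 7: union(15, 4) -> merged; set of 15 now {3, 4, 6, 8, 10, 13, 14, 15}
Step 8: union(0, 12) -> merged; set of 0 now {0, 12}
Step 9: find(7) -> no change; set of 7 is {7}
Step 10: union(3, 14) -> already same set; set of 3 now {3, 4, 6, 8, 10, 13, 14, 15}
Step 11: union(8, 11) -> merged; set of 8 now {3, 4, 6, 8, 10, 11, 13, 14, 15}
Step 12: find(2) -> no change; set of 2 is {2}
Step 13: union(4, 7) -> merged; set of 4 now {3, 4, 6, 7, 8, 10, 11, 13, 14, 15}
Step 14: union(13, 1) -> merged; set of 13 now {1, 3, 4, 6, 7, 8, 10, 11, 13, 14, 15}
Step 15: union(11, 15) -> already same set; set of 11 now {1, 3, 4, 6, 7, 8, 10, 11, 13, 14, 15}
Step 16: union(7, 1) -> already same set; set of 7 now {1, 3, 4, 6, 7, 8, 10, 11, 13, 14, 15}
Step 17: find(1) -> no change; set of 1 is {1, 3, 4, 6, 7, 8, 10, 11, 13, 14, 15}
Step 18: union(7, 10) -> already same set; set of 7 now {1, 3, 4, 6, 7, 8, 10, 11, 13, 14, 15}
Step 19: find(0) -> no change; set of 0 is {0, 12}
Step 20: union(14, 9) -> merged; set of 14 now {1, 3, 4, 6, 7, 8, 9, 10, 11, 13, 14, 15}
Step 21: union(13, 2) -> merged; set of 13 now {1, 2, 3, 4, 6, 7, 8, 9, 10, 11, 13, 14, 15}
Step 22: find(3) -> no change; set of 3 is {1, 2, 3, 4, 6, 7, 8, 9, 10, 11, 13, 14, 15}
Set of 14: {1, 2, 3, 4, 6, 7, 8, 9, 10, 11, 13, 14, 15}; 13 is a member.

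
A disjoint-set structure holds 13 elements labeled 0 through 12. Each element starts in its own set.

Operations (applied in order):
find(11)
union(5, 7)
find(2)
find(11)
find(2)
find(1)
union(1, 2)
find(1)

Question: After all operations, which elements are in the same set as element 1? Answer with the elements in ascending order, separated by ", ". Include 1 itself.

Answer: 1, 2

Derivation:
Step 1: find(11) -> no change; set of 11 is {11}
Step 2: union(5, 7) -> merged; set of 5 now {5, 7}
Step 3: find(2) -> no change; set of 2 is {2}
Step 4: find(11) -> no change; set of 11 is {11}
Step 5: find(2) -> no change; set of 2 is {2}
Step 6: find(1) -> no change; set of 1 is {1}
Step 7: union(1, 2) -> merged; set of 1 now {1, 2}
Step 8: find(1) -> no change; set of 1 is {1, 2}
Component of 1: {1, 2}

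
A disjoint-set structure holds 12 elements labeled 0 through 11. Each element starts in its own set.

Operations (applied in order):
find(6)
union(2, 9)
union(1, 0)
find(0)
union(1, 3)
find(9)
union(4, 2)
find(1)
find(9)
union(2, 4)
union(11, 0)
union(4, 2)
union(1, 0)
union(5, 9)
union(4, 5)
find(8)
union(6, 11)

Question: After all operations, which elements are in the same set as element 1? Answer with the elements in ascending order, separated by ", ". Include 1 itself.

Step 1: find(6) -> no change; set of 6 is {6}
Step 2: union(2, 9) -> merged; set of 2 now {2, 9}
Step 3: union(1, 0) -> merged; set of 1 now {0, 1}
Step 4: find(0) -> no change; set of 0 is {0, 1}
Step 5: union(1, 3) -> merged; set of 1 now {0, 1, 3}
Step 6: find(9) -> no change; set of 9 is {2, 9}
Step 7: union(4, 2) -> merged; set of 4 now {2, 4, 9}
Step 8: find(1) -> no change; set of 1 is {0, 1, 3}
Step 9: find(9) -> no change; set of 9 is {2, 4, 9}
Step 10: union(2, 4) -> already same set; set of 2 now {2, 4, 9}
Step 11: union(11, 0) -> merged; set of 11 now {0, 1, 3, 11}
Step 12: union(4, 2) -> already same set; set of 4 now {2, 4, 9}
Step 13: union(1, 0) -> already same set; set of 1 now {0, 1, 3, 11}
Step 14: union(5, 9) -> merged; set of 5 now {2, 4, 5, 9}
Step 15: union(4, 5) -> already same set; set of 4 now {2, 4, 5, 9}
Step 16: find(8) -> no change; set of 8 is {8}
Step 17: union(6, 11) -> merged; set of 6 now {0, 1, 3, 6, 11}
Component of 1: {0, 1, 3, 6, 11}

Answer: 0, 1, 3, 6, 11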